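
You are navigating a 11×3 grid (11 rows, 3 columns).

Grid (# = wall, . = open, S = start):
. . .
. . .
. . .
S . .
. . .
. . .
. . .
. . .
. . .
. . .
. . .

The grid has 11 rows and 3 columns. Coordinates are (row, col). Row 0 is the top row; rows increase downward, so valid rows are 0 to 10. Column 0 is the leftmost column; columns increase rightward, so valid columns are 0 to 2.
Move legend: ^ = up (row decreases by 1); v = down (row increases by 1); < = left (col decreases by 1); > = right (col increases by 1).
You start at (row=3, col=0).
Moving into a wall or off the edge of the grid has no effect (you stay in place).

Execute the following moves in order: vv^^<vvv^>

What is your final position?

Answer: Final position: (row=5, col=1)

Derivation:
Start: (row=3, col=0)
  v (down): (row=3, col=0) -> (row=4, col=0)
  v (down): (row=4, col=0) -> (row=5, col=0)
  ^ (up): (row=5, col=0) -> (row=4, col=0)
  ^ (up): (row=4, col=0) -> (row=3, col=0)
  < (left): blocked, stay at (row=3, col=0)
  v (down): (row=3, col=0) -> (row=4, col=0)
  v (down): (row=4, col=0) -> (row=5, col=0)
  v (down): (row=5, col=0) -> (row=6, col=0)
  ^ (up): (row=6, col=0) -> (row=5, col=0)
  > (right): (row=5, col=0) -> (row=5, col=1)
Final: (row=5, col=1)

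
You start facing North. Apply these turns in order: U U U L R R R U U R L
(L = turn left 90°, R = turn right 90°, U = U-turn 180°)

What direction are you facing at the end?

Start: North
  U (U-turn (180°)) -> South
  U (U-turn (180°)) -> North
  U (U-turn (180°)) -> South
  L (left (90° counter-clockwise)) -> East
  R (right (90° clockwise)) -> South
  R (right (90° clockwise)) -> West
  R (right (90° clockwise)) -> North
  U (U-turn (180°)) -> South
  U (U-turn (180°)) -> North
  R (right (90° clockwise)) -> East
  L (left (90° counter-clockwise)) -> North
Final: North

Answer: Final heading: North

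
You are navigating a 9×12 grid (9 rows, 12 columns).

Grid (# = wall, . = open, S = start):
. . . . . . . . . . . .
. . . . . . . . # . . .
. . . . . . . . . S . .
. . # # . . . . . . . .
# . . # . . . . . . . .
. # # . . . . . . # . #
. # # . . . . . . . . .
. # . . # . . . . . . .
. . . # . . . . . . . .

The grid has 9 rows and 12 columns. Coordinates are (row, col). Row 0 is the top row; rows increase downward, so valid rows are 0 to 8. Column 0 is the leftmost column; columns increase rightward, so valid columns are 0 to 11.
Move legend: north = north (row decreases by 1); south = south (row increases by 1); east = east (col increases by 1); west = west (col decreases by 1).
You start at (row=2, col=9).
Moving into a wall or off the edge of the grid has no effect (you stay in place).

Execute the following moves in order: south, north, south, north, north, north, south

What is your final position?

Answer: Final position: (row=1, col=9)

Derivation:
Start: (row=2, col=9)
  south (south): (row=2, col=9) -> (row=3, col=9)
  north (north): (row=3, col=9) -> (row=2, col=9)
  south (south): (row=2, col=9) -> (row=3, col=9)
  north (north): (row=3, col=9) -> (row=2, col=9)
  north (north): (row=2, col=9) -> (row=1, col=9)
  north (north): (row=1, col=9) -> (row=0, col=9)
  south (south): (row=0, col=9) -> (row=1, col=9)
Final: (row=1, col=9)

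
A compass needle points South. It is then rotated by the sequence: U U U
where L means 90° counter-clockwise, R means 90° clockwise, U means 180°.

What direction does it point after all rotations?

Start: South
  U (U-turn (180°)) -> North
  U (U-turn (180°)) -> South
  U (U-turn (180°)) -> North
Final: North

Answer: Final heading: North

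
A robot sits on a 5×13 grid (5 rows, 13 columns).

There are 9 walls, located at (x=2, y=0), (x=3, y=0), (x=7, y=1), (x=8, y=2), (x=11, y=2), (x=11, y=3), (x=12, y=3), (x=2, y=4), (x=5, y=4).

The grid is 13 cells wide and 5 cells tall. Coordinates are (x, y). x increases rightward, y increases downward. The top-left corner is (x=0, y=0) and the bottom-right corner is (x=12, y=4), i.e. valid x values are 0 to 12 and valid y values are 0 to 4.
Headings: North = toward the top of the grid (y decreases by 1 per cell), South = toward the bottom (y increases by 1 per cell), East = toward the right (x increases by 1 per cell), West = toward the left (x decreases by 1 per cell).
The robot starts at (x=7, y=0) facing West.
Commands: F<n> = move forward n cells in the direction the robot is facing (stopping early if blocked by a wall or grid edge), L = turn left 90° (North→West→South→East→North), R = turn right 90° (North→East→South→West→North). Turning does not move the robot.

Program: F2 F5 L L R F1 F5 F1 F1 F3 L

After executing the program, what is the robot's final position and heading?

Start: (x=7, y=0), facing West
  F2: move forward 2, now at (x=5, y=0)
  F5: move forward 1/5 (blocked), now at (x=4, y=0)
  L: turn left, now facing South
  L: turn left, now facing East
  R: turn right, now facing South
  F1: move forward 1, now at (x=4, y=1)
  F5: move forward 3/5 (blocked), now at (x=4, y=4)
  F1: move forward 0/1 (blocked), now at (x=4, y=4)
  F1: move forward 0/1 (blocked), now at (x=4, y=4)
  F3: move forward 0/3 (blocked), now at (x=4, y=4)
  L: turn left, now facing East
Final: (x=4, y=4), facing East

Answer: Final position: (x=4, y=4), facing East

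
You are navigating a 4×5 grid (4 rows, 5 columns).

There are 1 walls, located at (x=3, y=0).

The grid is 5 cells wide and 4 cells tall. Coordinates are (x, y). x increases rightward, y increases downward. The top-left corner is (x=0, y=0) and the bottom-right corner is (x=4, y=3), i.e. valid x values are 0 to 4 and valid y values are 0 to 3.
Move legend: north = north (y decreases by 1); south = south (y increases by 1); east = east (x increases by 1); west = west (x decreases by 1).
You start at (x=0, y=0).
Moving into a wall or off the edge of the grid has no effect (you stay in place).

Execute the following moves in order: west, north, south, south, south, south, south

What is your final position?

Answer: Final position: (x=0, y=3)

Derivation:
Start: (x=0, y=0)
  west (west): blocked, stay at (x=0, y=0)
  north (north): blocked, stay at (x=0, y=0)
  south (south): (x=0, y=0) -> (x=0, y=1)
  south (south): (x=0, y=1) -> (x=0, y=2)
  south (south): (x=0, y=2) -> (x=0, y=3)
  south (south): blocked, stay at (x=0, y=3)
  south (south): blocked, stay at (x=0, y=3)
Final: (x=0, y=3)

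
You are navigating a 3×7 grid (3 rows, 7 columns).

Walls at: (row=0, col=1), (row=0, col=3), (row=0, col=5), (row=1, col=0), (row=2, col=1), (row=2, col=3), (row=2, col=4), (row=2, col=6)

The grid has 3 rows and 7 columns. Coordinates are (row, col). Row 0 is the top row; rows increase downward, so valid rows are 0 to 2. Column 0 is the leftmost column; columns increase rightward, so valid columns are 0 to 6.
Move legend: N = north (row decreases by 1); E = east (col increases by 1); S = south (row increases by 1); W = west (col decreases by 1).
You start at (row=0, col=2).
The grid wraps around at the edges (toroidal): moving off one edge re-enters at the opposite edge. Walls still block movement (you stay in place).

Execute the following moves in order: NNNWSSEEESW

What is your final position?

Answer: Final position: (row=0, col=2)

Derivation:
Start: (row=0, col=2)
  N (north): (row=0, col=2) -> (row=2, col=2)
  N (north): (row=2, col=2) -> (row=1, col=2)
  N (north): (row=1, col=2) -> (row=0, col=2)
  W (west): blocked, stay at (row=0, col=2)
  S (south): (row=0, col=2) -> (row=1, col=2)
  S (south): (row=1, col=2) -> (row=2, col=2)
  [×3]E (east): blocked, stay at (row=2, col=2)
  S (south): (row=2, col=2) -> (row=0, col=2)
  W (west): blocked, stay at (row=0, col=2)
Final: (row=0, col=2)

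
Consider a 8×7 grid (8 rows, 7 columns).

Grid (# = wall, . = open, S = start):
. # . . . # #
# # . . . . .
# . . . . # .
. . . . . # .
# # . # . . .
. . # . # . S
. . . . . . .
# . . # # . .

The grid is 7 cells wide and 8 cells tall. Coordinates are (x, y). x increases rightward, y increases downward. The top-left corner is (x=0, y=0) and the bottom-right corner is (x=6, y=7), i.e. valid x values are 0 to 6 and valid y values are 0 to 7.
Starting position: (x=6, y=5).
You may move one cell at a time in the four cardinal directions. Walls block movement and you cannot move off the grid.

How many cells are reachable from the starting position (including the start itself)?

BFS flood-fill from (x=6, y=5):
  Distance 0: (x=6, y=5)
  Distance 1: (x=6, y=4), (x=5, y=5), (x=6, y=6)
  Distance 2: (x=6, y=3), (x=5, y=4), (x=5, y=6), (x=6, y=7)
  Distance 3: (x=6, y=2), (x=4, y=4), (x=4, y=6), (x=5, y=7)
  Distance 4: (x=6, y=1), (x=4, y=3), (x=3, y=6)
  Distance 5: (x=5, y=1), (x=4, y=2), (x=3, y=3), (x=3, y=5), (x=2, y=6)
  Distance 6: (x=4, y=1), (x=3, y=2), (x=2, y=3), (x=1, y=6), (x=2, y=7)
  Distance 7: (x=4, y=0), (x=3, y=1), (x=2, y=2), (x=1, y=3), (x=2, y=4), (x=1, y=5), (x=0, y=6), (x=1, y=7)
  Distance 8: (x=3, y=0), (x=2, y=1), (x=1, y=2), (x=0, y=3), (x=0, y=5)
  Distance 9: (x=2, y=0)
Total reachable: 39 (grid has 40 open cells total)

Answer: Reachable cells: 39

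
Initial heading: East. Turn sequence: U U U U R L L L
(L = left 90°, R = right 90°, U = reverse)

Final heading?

Answer: Final heading: West

Derivation:
Start: East
  U (U-turn (180°)) -> West
  U (U-turn (180°)) -> East
  U (U-turn (180°)) -> West
  U (U-turn (180°)) -> East
  R (right (90° clockwise)) -> South
  L (left (90° counter-clockwise)) -> East
  L (left (90° counter-clockwise)) -> North
  L (left (90° counter-clockwise)) -> West
Final: West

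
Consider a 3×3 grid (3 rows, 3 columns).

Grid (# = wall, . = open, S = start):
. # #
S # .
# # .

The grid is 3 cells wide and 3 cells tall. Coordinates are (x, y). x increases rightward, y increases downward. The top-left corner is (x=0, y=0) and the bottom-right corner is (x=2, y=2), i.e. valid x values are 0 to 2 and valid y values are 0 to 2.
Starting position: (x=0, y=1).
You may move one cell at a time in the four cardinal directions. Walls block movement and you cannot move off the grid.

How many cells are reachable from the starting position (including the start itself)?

BFS flood-fill from (x=0, y=1):
  Distance 0: (x=0, y=1)
  Distance 1: (x=0, y=0)
Total reachable: 2 (grid has 4 open cells total)

Answer: Reachable cells: 2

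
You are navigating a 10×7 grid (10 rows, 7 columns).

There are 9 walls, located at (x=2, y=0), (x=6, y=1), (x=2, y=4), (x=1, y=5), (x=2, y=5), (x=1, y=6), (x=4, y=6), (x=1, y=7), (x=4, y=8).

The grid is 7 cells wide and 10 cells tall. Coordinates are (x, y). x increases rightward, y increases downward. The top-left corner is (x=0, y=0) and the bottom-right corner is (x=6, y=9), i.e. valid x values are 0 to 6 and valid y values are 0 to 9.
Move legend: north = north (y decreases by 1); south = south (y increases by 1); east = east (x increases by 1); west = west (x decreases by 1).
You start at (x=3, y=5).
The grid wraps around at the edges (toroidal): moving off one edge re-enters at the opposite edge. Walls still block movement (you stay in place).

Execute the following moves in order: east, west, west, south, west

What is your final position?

Start: (x=3, y=5)
  east (east): (x=3, y=5) -> (x=4, y=5)
  west (west): (x=4, y=5) -> (x=3, y=5)
  west (west): blocked, stay at (x=3, y=5)
  south (south): (x=3, y=5) -> (x=3, y=6)
  west (west): (x=3, y=6) -> (x=2, y=6)
Final: (x=2, y=6)

Answer: Final position: (x=2, y=6)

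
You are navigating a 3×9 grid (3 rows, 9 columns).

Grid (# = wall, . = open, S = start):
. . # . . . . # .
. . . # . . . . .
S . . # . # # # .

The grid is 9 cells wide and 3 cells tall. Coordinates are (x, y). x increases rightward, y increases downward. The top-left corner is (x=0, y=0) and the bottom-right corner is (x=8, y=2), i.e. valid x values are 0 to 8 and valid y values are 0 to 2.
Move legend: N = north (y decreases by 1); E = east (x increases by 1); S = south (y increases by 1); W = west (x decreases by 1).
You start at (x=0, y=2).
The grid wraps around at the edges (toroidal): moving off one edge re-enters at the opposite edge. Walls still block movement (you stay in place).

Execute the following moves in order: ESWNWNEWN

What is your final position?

Answer: Final position: (x=8, y=0)

Derivation:
Start: (x=0, y=2)
  E (east): (x=0, y=2) -> (x=1, y=2)
  S (south): (x=1, y=2) -> (x=1, y=0)
  W (west): (x=1, y=0) -> (x=0, y=0)
  N (north): (x=0, y=0) -> (x=0, y=2)
  W (west): (x=0, y=2) -> (x=8, y=2)
  N (north): (x=8, y=2) -> (x=8, y=1)
  E (east): (x=8, y=1) -> (x=0, y=1)
  W (west): (x=0, y=1) -> (x=8, y=1)
  N (north): (x=8, y=1) -> (x=8, y=0)
Final: (x=8, y=0)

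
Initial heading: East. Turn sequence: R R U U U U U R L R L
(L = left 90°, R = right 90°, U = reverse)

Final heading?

Start: East
  R (right (90° clockwise)) -> South
  R (right (90° clockwise)) -> West
  U (U-turn (180°)) -> East
  U (U-turn (180°)) -> West
  U (U-turn (180°)) -> East
  U (U-turn (180°)) -> West
  U (U-turn (180°)) -> East
  R (right (90° clockwise)) -> South
  L (left (90° counter-clockwise)) -> East
  R (right (90° clockwise)) -> South
  L (left (90° counter-clockwise)) -> East
Final: East

Answer: Final heading: East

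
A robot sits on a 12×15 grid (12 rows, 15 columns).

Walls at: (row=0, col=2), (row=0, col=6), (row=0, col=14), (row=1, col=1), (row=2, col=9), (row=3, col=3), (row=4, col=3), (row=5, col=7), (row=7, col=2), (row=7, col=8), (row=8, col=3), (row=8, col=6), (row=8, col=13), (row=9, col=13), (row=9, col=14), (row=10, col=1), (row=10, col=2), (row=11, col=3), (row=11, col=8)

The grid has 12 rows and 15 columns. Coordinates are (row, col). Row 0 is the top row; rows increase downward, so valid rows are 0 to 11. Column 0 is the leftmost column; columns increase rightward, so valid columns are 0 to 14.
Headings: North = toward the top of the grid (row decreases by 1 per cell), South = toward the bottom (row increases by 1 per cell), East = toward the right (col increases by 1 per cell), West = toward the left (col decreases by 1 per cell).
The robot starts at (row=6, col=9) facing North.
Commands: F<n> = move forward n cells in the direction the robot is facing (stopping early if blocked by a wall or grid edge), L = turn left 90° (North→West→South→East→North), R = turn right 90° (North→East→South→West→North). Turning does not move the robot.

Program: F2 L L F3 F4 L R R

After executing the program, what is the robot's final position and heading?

Answer: Final position: (row=11, col=9), facing West

Derivation:
Start: (row=6, col=9), facing North
  F2: move forward 2, now at (row=4, col=9)
  L: turn left, now facing West
  L: turn left, now facing South
  F3: move forward 3, now at (row=7, col=9)
  F4: move forward 4, now at (row=11, col=9)
  L: turn left, now facing East
  R: turn right, now facing South
  R: turn right, now facing West
Final: (row=11, col=9), facing West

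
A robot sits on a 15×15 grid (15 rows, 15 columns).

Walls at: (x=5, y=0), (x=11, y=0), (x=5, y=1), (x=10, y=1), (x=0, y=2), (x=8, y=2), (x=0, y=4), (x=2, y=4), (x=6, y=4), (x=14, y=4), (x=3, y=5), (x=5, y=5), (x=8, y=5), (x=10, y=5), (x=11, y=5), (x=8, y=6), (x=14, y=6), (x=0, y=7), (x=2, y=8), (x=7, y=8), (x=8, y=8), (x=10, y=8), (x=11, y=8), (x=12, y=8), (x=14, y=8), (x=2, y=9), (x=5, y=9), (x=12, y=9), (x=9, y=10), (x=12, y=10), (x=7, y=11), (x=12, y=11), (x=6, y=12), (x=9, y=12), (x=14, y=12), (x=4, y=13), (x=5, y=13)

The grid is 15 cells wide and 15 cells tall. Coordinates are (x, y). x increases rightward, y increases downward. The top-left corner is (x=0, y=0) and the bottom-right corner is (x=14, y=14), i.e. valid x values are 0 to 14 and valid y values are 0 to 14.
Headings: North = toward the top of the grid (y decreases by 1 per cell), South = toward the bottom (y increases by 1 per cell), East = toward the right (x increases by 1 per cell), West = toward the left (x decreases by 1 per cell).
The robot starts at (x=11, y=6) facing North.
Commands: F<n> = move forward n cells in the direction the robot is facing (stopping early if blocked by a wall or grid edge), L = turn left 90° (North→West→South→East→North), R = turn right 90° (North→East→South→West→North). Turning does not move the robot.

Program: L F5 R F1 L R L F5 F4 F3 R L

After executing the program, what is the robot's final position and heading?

Answer: Final position: (x=9, y=5), facing West

Derivation:
Start: (x=11, y=6), facing North
  L: turn left, now facing West
  F5: move forward 2/5 (blocked), now at (x=9, y=6)
  R: turn right, now facing North
  F1: move forward 1, now at (x=9, y=5)
  L: turn left, now facing West
  R: turn right, now facing North
  L: turn left, now facing West
  F5: move forward 0/5 (blocked), now at (x=9, y=5)
  F4: move forward 0/4 (blocked), now at (x=9, y=5)
  F3: move forward 0/3 (blocked), now at (x=9, y=5)
  R: turn right, now facing North
  L: turn left, now facing West
Final: (x=9, y=5), facing West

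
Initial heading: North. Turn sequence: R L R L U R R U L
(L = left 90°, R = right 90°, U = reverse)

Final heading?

Answer: Final heading: East

Derivation:
Start: North
  R (right (90° clockwise)) -> East
  L (left (90° counter-clockwise)) -> North
  R (right (90° clockwise)) -> East
  L (left (90° counter-clockwise)) -> North
  U (U-turn (180°)) -> South
  R (right (90° clockwise)) -> West
  R (right (90° clockwise)) -> North
  U (U-turn (180°)) -> South
  L (left (90° counter-clockwise)) -> East
Final: East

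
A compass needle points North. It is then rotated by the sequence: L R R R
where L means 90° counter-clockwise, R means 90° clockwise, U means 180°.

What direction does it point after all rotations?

Answer: Final heading: South

Derivation:
Start: North
  L (left (90° counter-clockwise)) -> West
  R (right (90° clockwise)) -> North
  R (right (90° clockwise)) -> East
  R (right (90° clockwise)) -> South
Final: South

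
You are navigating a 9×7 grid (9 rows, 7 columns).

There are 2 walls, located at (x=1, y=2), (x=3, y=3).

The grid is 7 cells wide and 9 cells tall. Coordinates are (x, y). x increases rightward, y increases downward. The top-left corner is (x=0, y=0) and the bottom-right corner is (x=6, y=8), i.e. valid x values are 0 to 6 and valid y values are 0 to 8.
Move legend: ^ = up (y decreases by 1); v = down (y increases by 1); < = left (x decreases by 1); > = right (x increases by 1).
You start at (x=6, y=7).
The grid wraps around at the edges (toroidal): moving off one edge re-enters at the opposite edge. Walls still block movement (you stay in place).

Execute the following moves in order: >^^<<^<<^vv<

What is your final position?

Answer: Final position: (x=2, y=6)

Derivation:
Start: (x=6, y=7)
  > (right): (x=6, y=7) -> (x=0, y=7)
  ^ (up): (x=0, y=7) -> (x=0, y=6)
  ^ (up): (x=0, y=6) -> (x=0, y=5)
  < (left): (x=0, y=5) -> (x=6, y=5)
  < (left): (x=6, y=5) -> (x=5, y=5)
  ^ (up): (x=5, y=5) -> (x=5, y=4)
  < (left): (x=5, y=4) -> (x=4, y=4)
  < (left): (x=4, y=4) -> (x=3, y=4)
  ^ (up): blocked, stay at (x=3, y=4)
  v (down): (x=3, y=4) -> (x=3, y=5)
  v (down): (x=3, y=5) -> (x=3, y=6)
  < (left): (x=3, y=6) -> (x=2, y=6)
Final: (x=2, y=6)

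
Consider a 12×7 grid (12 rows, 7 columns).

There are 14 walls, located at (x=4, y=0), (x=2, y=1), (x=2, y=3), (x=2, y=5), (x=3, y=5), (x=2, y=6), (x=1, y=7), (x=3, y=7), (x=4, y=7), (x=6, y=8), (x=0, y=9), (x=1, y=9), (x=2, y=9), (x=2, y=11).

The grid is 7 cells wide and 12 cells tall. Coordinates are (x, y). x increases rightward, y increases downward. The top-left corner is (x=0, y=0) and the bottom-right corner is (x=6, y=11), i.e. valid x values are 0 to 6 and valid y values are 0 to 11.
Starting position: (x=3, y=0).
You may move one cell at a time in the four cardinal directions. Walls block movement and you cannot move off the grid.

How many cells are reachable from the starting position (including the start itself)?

BFS flood-fill from (x=3, y=0):
  Distance 0: (x=3, y=0)
  Distance 1: (x=2, y=0), (x=3, y=1)
  Distance 2: (x=1, y=0), (x=4, y=1), (x=3, y=2)
  Distance 3: (x=0, y=0), (x=1, y=1), (x=5, y=1), (x=2, y=2), (x=4, y=2), (x=3, y=3)
  Distance 4: (x=5, y=0), (x=0, y=1), (x=6, y=1), (x=1, y=2), (x=5, y=2), (x=4, y=3), (x=3, y=4)
  Distance 5: (x=6, y=0), (x=0, y=2), (x=6, y=2), (x=1, y=3), (x=5, y=3), (x=2, y=4), (x=4, y=4)
  Distance 6: (x=0, y=3), (x=6, y=3), (x=1, y=4), (x=5, y=4), (x=4, y=5)
  Distance 7: (x=0, y=4), (x=6, y=4), (x=1, y=5), (x=5, y=5), (x=4, y=6)
  Distance 8: (x=0, y=5), (x=6, y=5), (x=1, y=6), (x=3, y=6), (x=5, y=6)
  Distance 9: (x=0, y=6), (x=6, y=6), (x=5, y=7)
  Distance 10: (x=0, y=7), (x=6, y=7), (x=5, y=8)
  Distance 11: (x=0, y=8), (x=4, y=8), (x=5, y=9)
  Distance 12: (x=1, y=8), (x=3, y=8), (x=4, y=9), (x=6, y=9), (x=5, y=10)
  Distance 13: (x=2, y=8), (x=3, y=9), (x=4, y=10), (x=6, y=10), (x=5, y=11)
  Distance 14: (x=2, y=7), (x=3, y=10), (x=4, y=11), (x=6, y=11)
  Distance 15: (x=2, y=10), (x=3, y=11)
  Distance 16: (x=1, y=10)
  Distance 17: (x=0, y=10), (x=1, y=11)
  Distance 18: (x=0, y=11)
Total reachable: 70 (grid has 70 open cells total)

Answer: Reachable cells: 70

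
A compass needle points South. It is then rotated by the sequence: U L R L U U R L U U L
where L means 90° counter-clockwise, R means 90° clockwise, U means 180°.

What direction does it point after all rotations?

Start: South
  U (U-turn (180°)) -> North
  L (left (90° counter-clockwise)) -> West
  R (right (90° clockwise)) -> North
  L (left (90° counter-clockwise)) -> West
  U (U-turn (180°)) -> East
  U (U-turn (180°)) -> West
  R (right (90° clockwise)) -> North
  L (left (90° counter-clockwise)) -> West
  U (U-turn (180°)) -> East
  U (U-turn (180°)) -> West
  L (left (90° counter-clockwise)) -> South
Final: South

Answer: Final heading: South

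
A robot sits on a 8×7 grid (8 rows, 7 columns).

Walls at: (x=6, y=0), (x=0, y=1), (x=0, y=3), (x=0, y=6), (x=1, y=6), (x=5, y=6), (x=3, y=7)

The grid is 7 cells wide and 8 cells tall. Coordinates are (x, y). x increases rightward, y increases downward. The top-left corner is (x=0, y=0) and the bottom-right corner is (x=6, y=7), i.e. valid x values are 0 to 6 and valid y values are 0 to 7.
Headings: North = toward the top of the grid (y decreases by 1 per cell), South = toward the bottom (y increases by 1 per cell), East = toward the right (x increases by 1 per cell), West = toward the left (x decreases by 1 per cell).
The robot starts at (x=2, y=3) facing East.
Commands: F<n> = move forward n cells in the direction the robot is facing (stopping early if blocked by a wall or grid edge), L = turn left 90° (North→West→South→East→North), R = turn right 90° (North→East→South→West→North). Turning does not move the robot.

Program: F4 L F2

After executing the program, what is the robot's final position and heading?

Answer: Final position: (x=6, y=1), facing North

Derivation:
Start: (x=2, y=3), facing East
  F4: move forward 4, now at (x=6, y=3)
  L: turn left, now facing North
  F2: move forward 2, now at (x=6, y=1)
Final: (x=6, y=1), facing North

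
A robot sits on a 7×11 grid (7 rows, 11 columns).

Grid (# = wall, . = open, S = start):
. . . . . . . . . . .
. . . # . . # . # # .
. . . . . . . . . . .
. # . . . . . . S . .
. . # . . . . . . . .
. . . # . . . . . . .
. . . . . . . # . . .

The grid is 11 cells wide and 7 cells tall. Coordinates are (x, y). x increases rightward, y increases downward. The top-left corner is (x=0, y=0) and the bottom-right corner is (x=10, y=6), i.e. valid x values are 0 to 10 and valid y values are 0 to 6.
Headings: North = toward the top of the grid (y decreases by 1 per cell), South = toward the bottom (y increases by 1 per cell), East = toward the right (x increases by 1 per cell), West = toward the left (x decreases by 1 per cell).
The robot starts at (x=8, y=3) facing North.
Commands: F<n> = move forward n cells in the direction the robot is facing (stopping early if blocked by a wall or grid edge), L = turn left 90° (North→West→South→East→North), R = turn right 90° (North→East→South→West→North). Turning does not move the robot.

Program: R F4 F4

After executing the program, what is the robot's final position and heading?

Start: (x=8, y=3), facing North
  R: turn right, now facing East
  F4: move forward 2/4 (blocked), now at (x=10, y=3)
  F4: move forward 0/4 (blocked), now at (x=10, y=3)
Final: (x=10, y=3), facing East

Answer: Final position: (x=10, y=3), facing East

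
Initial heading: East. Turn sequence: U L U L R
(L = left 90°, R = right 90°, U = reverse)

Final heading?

Answer: Final heading: North

Derivation:
Start: East
  U (U-turn (180°)) -> West
  L (left (90° counter-clockwise)) -> South
  U (U-turn (180°)) -> North
  L (left (90° counter-clockwise)) -> West
  R (right (90° clockwise)) -> North
Final: North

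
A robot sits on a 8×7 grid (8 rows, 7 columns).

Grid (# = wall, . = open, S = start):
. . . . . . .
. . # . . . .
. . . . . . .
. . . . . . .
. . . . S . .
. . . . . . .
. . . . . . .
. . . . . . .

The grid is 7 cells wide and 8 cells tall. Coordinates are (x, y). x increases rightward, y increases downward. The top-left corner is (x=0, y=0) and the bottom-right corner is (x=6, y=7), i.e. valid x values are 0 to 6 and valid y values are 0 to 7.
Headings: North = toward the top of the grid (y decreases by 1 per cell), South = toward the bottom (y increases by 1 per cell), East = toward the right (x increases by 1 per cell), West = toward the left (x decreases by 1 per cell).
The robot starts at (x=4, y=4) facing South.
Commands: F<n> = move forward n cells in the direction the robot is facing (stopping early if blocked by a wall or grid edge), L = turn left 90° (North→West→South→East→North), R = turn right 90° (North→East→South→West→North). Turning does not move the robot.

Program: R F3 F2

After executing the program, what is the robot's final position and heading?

Answer: Final position: (x=0, y=4), facing West

Derivation:
Start: (x=4, y=4), facing South
  R: turn right, now facing West
  F3: move forward 3, now at (x=1, y=4)
  F2: move forward 1/2 (blocked), now at (x=0, y=4)
Final: (x=0, y=4), facing West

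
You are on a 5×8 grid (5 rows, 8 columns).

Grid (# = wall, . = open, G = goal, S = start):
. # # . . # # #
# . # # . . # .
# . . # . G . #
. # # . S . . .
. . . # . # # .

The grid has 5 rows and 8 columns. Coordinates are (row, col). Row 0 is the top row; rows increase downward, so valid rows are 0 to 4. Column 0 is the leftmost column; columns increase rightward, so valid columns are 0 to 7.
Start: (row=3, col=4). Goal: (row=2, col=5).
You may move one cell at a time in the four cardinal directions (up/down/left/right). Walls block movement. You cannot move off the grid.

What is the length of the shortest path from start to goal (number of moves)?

Answer: Shortest path length: 2

Derivation:
BFS from (row=3, col=4) until reaching (row=2, col=5):
  Distance 0: (row=3, col=4)
  Distance 1: (row=2, col=4), (row=3, col=3), (row=3, col=5), (row=4, col=4)
  Distance 2: (row=1, col=4), (row=2, col=5), (row=3, col=6)  <- goal reached here
One shortest path (2 moves): (row=3, col=4) -> (row=3, col=5) -> (row=2, col=5)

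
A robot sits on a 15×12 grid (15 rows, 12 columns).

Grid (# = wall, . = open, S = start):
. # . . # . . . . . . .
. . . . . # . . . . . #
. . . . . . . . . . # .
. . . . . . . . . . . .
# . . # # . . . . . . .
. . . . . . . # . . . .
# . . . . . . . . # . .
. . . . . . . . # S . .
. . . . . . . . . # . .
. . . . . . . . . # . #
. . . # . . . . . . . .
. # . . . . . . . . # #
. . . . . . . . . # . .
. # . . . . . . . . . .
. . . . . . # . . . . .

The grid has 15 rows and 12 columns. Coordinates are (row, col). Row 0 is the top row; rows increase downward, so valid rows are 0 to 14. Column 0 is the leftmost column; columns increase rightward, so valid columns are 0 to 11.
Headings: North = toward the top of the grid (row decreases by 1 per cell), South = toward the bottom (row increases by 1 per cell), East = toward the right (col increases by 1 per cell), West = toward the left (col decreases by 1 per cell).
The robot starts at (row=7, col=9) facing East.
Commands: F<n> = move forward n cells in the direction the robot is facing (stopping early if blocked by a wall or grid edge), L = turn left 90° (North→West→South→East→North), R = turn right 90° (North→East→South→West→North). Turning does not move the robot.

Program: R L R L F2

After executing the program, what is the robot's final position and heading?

Answer: Final position: (row=7, col=11), facing East

Derivation:
Start: (row=7, col=9), facing East
  R: turn right, now facing South
  L: turn left, now facing East
  R: turn right, now facing South
  L: turn left, now facing East
  F2: move forward 2, now at (row=7, col=11)
Final: (row=7, col=11), facing East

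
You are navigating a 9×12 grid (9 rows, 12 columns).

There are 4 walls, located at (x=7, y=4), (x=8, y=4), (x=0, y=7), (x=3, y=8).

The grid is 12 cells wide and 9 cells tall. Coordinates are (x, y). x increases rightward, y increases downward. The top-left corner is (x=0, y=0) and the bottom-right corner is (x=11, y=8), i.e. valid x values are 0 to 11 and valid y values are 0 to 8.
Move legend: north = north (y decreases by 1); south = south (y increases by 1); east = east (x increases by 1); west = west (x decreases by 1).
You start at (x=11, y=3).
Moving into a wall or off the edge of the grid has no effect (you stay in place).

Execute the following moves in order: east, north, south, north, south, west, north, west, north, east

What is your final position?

Start: (x=11, y=3)
  east (east): blocked, stay at (x=11, y=3)
  north (north): (x=11, y=3) -> (x=11, y=2)
  south (south): (x=11, y=2) -> (x=11, y=3)
  north (north): (x=11, y=3) -> (x=11, y=2)
  south (south): (x=11, y=2) -> (x=11, y=3)
  west (west): (x=11, y=3) -> (x=10, y=3)
  north (north): (x=10, y=3) -> (x=10, y=2)
  west (west): (x=10, y=2) -> (x=9, y=2)
  north (north): (x=9, y=2) -> (x=9, y=1)
  east (east): (x=9, y=1) -> (x=10, y=1)
Final: (x=10, y=1)

Answer: Final position: (x=10, y=1)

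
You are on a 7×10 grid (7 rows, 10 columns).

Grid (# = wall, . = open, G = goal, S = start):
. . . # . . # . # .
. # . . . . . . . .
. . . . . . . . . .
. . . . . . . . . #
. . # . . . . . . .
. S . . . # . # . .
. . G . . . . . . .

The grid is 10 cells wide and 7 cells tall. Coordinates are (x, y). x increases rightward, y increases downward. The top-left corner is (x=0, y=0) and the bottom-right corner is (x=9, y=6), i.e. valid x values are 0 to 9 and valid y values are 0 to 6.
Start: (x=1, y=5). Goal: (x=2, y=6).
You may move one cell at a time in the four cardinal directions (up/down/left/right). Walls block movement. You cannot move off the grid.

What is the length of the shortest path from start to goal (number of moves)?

Answer: Shortest path length: 2

Derivation:
BFS from (x=1, y=5) until reaching (x=2, y=6):
  Distance 0: (x=1, y=5)
  Distance 1: (x=1, y=4), (x=0, y=5), (x=2, y=5), (x=1, y=6)
  Distance 2: (x=1, y=3), (x=0, y=4), (x=3, y=5), (x=0, y=6), (x=2, y=6)  <- goal reached here
One shortest path (2 moves): (x=1, y=5) -> (x=2, y=5) -> (x=2, y=6)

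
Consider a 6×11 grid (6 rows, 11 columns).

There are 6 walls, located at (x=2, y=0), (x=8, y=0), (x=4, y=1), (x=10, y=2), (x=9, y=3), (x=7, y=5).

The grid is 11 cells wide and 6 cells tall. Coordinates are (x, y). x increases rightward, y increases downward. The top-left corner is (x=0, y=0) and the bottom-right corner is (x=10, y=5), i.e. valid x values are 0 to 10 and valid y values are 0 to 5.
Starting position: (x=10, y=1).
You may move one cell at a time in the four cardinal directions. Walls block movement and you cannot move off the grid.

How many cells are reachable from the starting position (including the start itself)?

Answer: Reachable cells: 60

Derivation:
BFS flood-fill from (x=10, y=1):
  Distance 0: (x=10, y=1)
  Distance 1: (x=10, y=0), (x=9, y=1)
  Distance 2: (x=9, y=0), (x=8, y=1), (x=9, y=2)
  Distance 3: (x=7, y=1), (x=8, y=2)
  Distance 4: (x=7, y=0), (x=6, y=1), (x=7, y=2), (x=8, y=3)
  Distance 5: (x=6, y=0), (x=5, y=1), (x=6, y=2), (x=7, y=3), (x=8, y=4)
  Distance 6: (x=5, y=0), (x=5, y=2), (x=6, y=3), (x=7, y=4), (x=9, y=4), (x=8, y=5)
  Distance 7: (x=4, y=0), (x=4, y=2), (x=5, y=3), (x=6, y=4), (x=10, y=4), (x=9, y=5)
  Distance 8: (x=3, y=0), (x=3, y=2), (x=4, y=3), (x=10, y=3), (x=5, y=4), (x=6, y=5), (x=10, y=5)
  Distance 9: (x=3, y=1), (x=2, y=2), (x=3, y=3), (x=4, y=4), (x=5, y=5)
  Distance 10: (x=2, y=1), (x=1, y=2), (x=2, y=3), (x=3, y=4), (x=4, y=5)
  Distance 11: (x=1, y=1), (x=0, y=2), (x=1, y=3), (x=2, y=4), (x=3, y=5)
  Distance 12: (x=1, y=0), (x=0, y=1), (x=0, y=3), (x=1, y=4), (x=2, y=5)
  Distance 13: (x=0, y=0), (x=0, y=4), (x=1, y=5)
  Distance 14: (x=0, y=5)
Total reachable: 60 (grid has 60 open cells total)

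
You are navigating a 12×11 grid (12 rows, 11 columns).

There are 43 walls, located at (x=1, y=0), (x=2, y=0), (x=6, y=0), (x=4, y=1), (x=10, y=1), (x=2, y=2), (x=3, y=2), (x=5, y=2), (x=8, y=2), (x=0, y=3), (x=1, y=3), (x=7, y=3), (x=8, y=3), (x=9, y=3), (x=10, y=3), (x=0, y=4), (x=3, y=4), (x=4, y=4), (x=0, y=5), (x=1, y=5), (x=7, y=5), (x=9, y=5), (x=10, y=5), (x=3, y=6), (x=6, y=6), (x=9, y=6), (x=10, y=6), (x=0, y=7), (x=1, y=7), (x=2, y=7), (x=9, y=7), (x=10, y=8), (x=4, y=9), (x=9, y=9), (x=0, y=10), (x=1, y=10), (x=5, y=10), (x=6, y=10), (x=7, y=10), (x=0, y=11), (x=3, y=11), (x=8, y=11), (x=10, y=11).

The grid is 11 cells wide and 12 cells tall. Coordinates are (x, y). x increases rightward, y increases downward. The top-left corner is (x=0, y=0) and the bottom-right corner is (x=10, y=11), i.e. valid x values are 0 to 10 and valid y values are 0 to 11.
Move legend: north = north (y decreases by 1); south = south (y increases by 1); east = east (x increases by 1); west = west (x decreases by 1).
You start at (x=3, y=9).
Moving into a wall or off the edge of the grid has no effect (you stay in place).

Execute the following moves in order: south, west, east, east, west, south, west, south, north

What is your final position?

Start: (x=3, y=9)
  south (south): (x=3, y=9) -> (x=3, y=10)
  west (west): (x=3, y=10) -> (x=2, y=10)
  east (east): (x=2, y=10) -> (x=3, y=10)
  east (east): (x=3, y=10) -> (x=4, y=10)
  west (west): (x=4, y=10) -> (x=3, y=10)
  south (south): blocked, stay at (x=3, y=10)
  west (west): (x=3, y=10) -> (x=2, y=10)
  south (south): (x=2, y=10) -> (x=2, y=11)
  north (north): (x=2, y=11) -> (x=2, y=10)
Final: (x=2, y=10)

Answer: Final position: (x=2, y=10)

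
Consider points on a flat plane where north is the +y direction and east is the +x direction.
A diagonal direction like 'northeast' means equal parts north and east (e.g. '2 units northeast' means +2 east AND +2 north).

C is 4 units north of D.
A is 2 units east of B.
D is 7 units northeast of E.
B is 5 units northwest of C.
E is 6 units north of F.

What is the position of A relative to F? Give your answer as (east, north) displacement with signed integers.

Place F at the origin (east=0, north=0).
  E is 6 units north of F: delta (east=+0, north=+6); E at (east=0, north=6).
  D is 7 units northeast of E: delta (east=+7, north=+7); D at (east=7, north=13).
  C is 4 units north of D: delta (east=+0, north=+4); C at (east=7, north=17).
  B is 5 units northwest of C: delta (east=-5, north=+5); B at (east=2, north=22).
  A is 2 units east of B: delta (east=+2, north=+0); A at (east=4, north=22).
Therefore A relative to F: (east=4, north=22).

Answer: A is at (east=4, north=22) relative to F.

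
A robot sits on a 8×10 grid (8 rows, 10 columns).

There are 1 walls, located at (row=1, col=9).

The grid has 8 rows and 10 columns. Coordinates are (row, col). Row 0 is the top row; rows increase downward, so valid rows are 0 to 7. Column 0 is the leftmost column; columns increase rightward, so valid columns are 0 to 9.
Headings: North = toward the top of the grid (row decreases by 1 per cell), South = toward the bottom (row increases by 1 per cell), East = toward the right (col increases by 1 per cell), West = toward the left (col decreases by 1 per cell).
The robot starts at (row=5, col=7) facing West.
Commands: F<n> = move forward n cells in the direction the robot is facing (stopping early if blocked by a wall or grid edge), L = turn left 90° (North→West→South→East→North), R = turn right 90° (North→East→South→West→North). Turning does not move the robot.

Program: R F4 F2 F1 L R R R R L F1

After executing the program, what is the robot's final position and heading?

Start: (row=5, col=7), facing West
  R: turn right, now facing North
  F4: move forward 4, now at (row=1, col=7)
  F2: move forward 1/2 (blocked), now at (row=0, col=7)
  F1: move forward 0/1 (blocked), now at (row=0, col=7)
  L: turn left, now facing West
  R: turn right, now facing North
  R: turn right, now facing East
  R: turn right, now facing South
  R: turn right, now facing West
  L: turn left, now facing South
  F1: move forward 1, now at (row=1, col=7)
Final: (row=1, col=7), facing South

Answer: Final position: (row=1, col=7), facing South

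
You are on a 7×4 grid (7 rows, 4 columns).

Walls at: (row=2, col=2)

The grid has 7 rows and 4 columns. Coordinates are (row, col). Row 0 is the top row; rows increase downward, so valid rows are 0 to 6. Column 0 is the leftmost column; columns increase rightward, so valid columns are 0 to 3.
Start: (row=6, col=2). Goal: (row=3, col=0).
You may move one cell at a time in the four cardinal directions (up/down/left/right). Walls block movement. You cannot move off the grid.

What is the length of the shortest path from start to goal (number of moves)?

Answer: Shortest path length: 5

Derivation:
BFS from (row=6, col=2) until reaching (row=3, col=0):
  Distance 0: (row=6, col=2)
  Distance 1: (row=5, col=2), (row=6, col=1), (row=6, col=3)
  Distance 2: (row=4, col=2), (row=5, col=1), (row=5, col=3), (row=6, col=0)
  Distance 3: (row=3, col=2), (row=4, col=1), (row=4, col=3), (row=5, col=0)
  Distance 4: (row=3, col=1), (row=3, col=3), (row=4, col=0)
  Distance 5: (row=2, col=1), (row=2, col=3), (row=3, col=0)  <- goal reached here
One shortest path (5 moves): (row=6, col=2) -> (row=6, col=1) -> (row=6, col=0) -> (row=5, col=0) -> (row=4, col=0) -> (row=3, col=0)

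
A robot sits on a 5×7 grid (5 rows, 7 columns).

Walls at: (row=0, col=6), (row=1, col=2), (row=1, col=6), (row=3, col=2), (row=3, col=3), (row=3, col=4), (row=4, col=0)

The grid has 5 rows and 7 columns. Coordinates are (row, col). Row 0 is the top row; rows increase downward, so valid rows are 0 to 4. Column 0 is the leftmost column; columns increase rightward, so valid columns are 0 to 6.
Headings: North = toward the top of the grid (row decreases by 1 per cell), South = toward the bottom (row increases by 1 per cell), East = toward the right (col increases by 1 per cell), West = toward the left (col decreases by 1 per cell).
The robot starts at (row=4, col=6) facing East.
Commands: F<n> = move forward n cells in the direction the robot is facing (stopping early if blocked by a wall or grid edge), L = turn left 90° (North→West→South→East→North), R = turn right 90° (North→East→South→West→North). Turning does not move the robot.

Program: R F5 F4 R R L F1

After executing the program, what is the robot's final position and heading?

Start: (row=4, col=6), facing East
  R: turn right, now facing South
  F5: move forward 0/5 (blocked), now at (row=4, col=6)
  F4: move forward 0/4 (blocked), now at (row=4, col=6)
  R: turn right, now facing West
  R: turn right, now facing North
  L: turn left, now facing West
  F1: move forward 1, now at (row=4, col=5)
Final: (row=4, col=5), facing West

Answer: Final position: (row=4, col=5), facing West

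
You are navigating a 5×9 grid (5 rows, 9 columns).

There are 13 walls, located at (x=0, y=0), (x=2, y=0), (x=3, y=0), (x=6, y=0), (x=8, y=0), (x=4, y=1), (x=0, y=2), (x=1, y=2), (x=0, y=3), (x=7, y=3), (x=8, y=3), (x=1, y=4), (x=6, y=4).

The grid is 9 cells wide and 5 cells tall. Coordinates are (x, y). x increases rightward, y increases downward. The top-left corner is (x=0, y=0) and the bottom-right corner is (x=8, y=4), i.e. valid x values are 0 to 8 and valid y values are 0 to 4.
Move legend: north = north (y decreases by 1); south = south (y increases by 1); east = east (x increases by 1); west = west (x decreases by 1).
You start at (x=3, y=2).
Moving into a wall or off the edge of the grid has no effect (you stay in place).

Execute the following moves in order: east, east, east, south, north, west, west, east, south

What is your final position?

Start: (x=3, y=2)
  east (east): (x=3, y=2) -> (x=4, y=2)
  east (east): (x=4, y=2) -> (x=5, y=2)
  east (east): (x=5, y=2) -> (x=6, y=2)
  south (south): (x=6, y=2) -> (x=6, y=3)
  north (north): (x=6, y=3) -> (x=6, y=2)
  west (west): (x=6, y=2) -> (x=5, y=2)
  west (west): (x=5, y=2) -> (x=4, y=2)
  east (east): (x=4, y=2) -> (x=5, y=2)
  south (south): (x=5, y=2) -> (x=5, y=3)
Final: (x=5, y=3)

Answer: Final position: (x=5, y=3)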